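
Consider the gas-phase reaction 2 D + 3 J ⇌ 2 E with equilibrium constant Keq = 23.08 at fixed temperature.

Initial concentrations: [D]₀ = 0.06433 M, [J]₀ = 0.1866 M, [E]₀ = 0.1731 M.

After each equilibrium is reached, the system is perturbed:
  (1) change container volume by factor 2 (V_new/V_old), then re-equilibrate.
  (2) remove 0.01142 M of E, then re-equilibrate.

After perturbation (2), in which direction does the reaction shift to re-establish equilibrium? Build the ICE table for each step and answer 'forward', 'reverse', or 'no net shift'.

Q₀ = 1114 vs Keq = 23.08 ⇒ Q>K, reverse
Step 1:
                  D         J         E
  Initial   0.06433    0.1866    0.1731
  Change    0.07058    0.1059  -0.07058
  Equil      0.1349    0.2925    0.1025
  solve Keq expr → x = -0.03529; check Q = 23.08
Then change container volume by factor 2 (V_new/V_old).
Step 2:
                  D         J         E
  Initial   0.06746    0.1462   0.05126
  Change     0.0201   0.03015   -0.0201
  Equil     0.08756    0.1764   0.03116
  solve Keq expr → x = -0.01005; check Q = 23.08
Then remove 0.01142 M of E.
Step 3:
                  D         J         E
  Initial   0.08756    0.1764   0.01974
  Change  -0.006647 -0.009971  0.006647
  Equil     0.08091    0.1664   0.02639
  solve Keq expr → x = 0.003324; check Q = 23.08

Direction: forward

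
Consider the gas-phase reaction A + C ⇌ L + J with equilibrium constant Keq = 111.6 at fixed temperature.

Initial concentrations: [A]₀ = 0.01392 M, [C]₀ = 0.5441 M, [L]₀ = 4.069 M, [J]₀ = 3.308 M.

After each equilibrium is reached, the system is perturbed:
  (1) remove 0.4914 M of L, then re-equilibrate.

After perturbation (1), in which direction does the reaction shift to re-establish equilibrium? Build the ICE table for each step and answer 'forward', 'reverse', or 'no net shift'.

Direction: forward

Q₀ = 1777 vs Keq = 111.6 ⇒ Q>K, reverse
Step 1:
                    A           C           L           J
  init        0.01392      0.5441       4.069       3.308
  Δ            0.1469      0.1469     -0.1469     -0.1469
  eq           0.1608       0.691       3.922       3.161
  solve Keq expr → x = -0.1469; check Q = 111.6
Then remove 0.4914 M of L.
Step 2:
                    A           C           L           J
  init         0.1608       0.691       3.431       3.161
  Δ          -0.01555    -0.01555     0.01555     0.01555
  eq           0.1452      0.6754       3.446       3.177
  solve Keq expr → x = 0.01555; check Q = 111.6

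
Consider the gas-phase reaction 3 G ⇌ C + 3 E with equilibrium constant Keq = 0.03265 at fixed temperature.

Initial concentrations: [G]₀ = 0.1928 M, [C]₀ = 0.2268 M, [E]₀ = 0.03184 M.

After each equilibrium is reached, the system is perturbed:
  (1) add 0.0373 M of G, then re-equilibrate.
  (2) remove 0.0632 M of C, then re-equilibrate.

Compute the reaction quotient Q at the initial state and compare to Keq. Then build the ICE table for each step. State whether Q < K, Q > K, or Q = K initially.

Q₀ = 0.001022; Q < K (proceeds forward)

Q₀ = 0.001022 vs Keq = 0.03265 ⇒ Q<K, forward
Step 1:
                  G         C         E
  Initial    0.1928    0.2268   0.03184
  Change   -0.04434   0.01478   0.04434
  Equil      0.1485    0.2416   0.07618
  solve Keq expr → x = 0.01478; check Q = 0.03265
Then add 0.0373 M of G.
Step 2:
                  G         C         E
  Initial    0.1858    0.2416   0.07618
  Change   -0.01232  0.004107   0.01232
  Equil      0.1734    0.2457   0.08851
  solve Keq expr → x = 0.004107; check Q = 0.03265
Then remove 0.0632 M of C.
Step 3:
                  G         C         E
  Initial    0.1734    0.1825   0.08851
  Change  -0.005691  0.001897  0.005691
  Equil      0.1677    0.1844    0.0942
  solve Keq expr → x = 0.001897; check Q = 0.03265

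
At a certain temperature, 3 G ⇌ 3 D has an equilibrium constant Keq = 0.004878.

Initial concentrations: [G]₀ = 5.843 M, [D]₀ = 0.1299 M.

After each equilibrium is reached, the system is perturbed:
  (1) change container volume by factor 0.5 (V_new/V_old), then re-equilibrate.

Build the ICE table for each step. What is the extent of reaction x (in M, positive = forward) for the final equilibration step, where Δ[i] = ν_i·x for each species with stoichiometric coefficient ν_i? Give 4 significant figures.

Q₀ = 1.0988e-05 vs Keq = 0.004878 ⇒ Q<K, forward
Step 1:
                   G          D
  Initial      5.843     0.1299
  Change     -0.7362     0.7362
  Equil        5.107     0.8661
  solve Keq expr → x = 0.2454; check Q = 0.004878
Then change container volume by factor 0.5 (V_new/V_old).
Step 2:
                   G          D
  Initial      10.21      1.732
  Change           0          0
  Equil        10.21      1.732
  solve Keq expr → x = 0; check Q = 0.004878

x = 0 M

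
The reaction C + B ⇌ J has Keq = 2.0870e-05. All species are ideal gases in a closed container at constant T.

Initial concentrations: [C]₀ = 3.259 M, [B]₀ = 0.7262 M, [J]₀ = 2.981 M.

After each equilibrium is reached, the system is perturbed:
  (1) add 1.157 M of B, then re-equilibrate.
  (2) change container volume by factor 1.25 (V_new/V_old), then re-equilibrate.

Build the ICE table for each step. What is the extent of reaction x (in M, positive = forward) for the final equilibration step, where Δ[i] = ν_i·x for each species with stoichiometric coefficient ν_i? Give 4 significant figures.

Q₀ = 1.26 vs Keq = 2.0870e-05 ⇒ Q>K, reverse
Step 1:
                  C         B         J
  init        3.259    0.7262     2.981
  Δ           2.981     2.981    -2.981
  eq           6.24     3.707 4.8268e-04
  solve Keq expr → x = -2.981; check Q = 2.0870e-05
Then add 1.157 M of B.
Step 2:
                  C         B         J
  init         6.24     4.864 4.8268e-04
  Δ       -1.5063e-04 -1.5063e-04 1.5063e-04
  eq          6.239     4.864 6.3331e-04
  solve Keq expr → x = 1.5063e-04; check Q = 2.0870e-05
Then change container volume by factor 1.25 (V_new/V_old).
Step 3:
                  C         B         J
  init        4.991     3.891 5.0665e-04
  Δ       1.0131e-04 1.0131e-04 -1.0131e-04
  eq          4.992     3.891 4.0534e-04
  solve Keq expr → x = -1.0131e-04; check Q = 2.0870e-05

x = -1.0131e-04 M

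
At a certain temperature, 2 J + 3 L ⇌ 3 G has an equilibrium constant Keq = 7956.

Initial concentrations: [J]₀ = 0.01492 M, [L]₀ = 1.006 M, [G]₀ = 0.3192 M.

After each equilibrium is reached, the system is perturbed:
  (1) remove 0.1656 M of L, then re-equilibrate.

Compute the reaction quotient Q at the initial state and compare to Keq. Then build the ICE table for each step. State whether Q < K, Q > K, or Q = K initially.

Q₀ = 143.5; Q < K (proceeds forward)

Q₀ = 143.5 vs Keq = 7956 ⇒ Q<K, forward
Step 1:
                    J           L           G
  init        0.01492       1.006      0.3192
  Δ          -0.01267    -0.01901     0.01901
  eq         0.002249       0.987      0.3382
  solve Keq expr → x = 0.006336; check Q = 7956
Then remove 0.1656 M of L.
Step 2:
                    J           L           G
  init       0.002249      0.8214      0.3382
  Δ        6.9402e-04    0.001041   -0.001041
  eq         0.002943      0.8224      0.3372
  solve Keq expr → x = -3.4701e-04; check Q = 7956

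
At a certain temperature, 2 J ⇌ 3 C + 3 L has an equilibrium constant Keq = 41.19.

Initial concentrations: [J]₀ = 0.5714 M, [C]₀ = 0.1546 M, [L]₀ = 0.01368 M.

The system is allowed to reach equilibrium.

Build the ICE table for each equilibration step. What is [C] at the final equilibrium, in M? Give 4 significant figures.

Q₀ = 2.8974e-08 vs Keq = 41.19 ⇒ Q<K, forward
Step 1:
                   J          C          L
  I           0.5714     0.1546    0.01368
  C          -0.4878     0.7316     0.7316
  E          0.08364     0.8862     0.7453
  solve Keq expr → x = 0.2439; check Q = 41.19

[C]_eq = 0.8862 M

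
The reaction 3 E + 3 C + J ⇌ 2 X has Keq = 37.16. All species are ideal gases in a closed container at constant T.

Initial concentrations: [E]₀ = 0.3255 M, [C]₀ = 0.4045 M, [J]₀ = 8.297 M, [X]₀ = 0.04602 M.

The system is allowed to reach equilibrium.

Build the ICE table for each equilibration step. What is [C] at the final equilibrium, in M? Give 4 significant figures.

[C]_eq = 0.2481 M

Q₀ = 0.1118 vs Keq = 37.16 ⇒ Q<K, forward
Step 1:
                   E          C          J          X
  Initial     0.3255     0.4045      8.297    0.04602
  Change     -0.1564    -0.1564   -0.05215     0.1043
  Equil       0.1691     0.2481      8.245     0.1503
  solve Keq expr → x = 0.05215; check Q = 37.16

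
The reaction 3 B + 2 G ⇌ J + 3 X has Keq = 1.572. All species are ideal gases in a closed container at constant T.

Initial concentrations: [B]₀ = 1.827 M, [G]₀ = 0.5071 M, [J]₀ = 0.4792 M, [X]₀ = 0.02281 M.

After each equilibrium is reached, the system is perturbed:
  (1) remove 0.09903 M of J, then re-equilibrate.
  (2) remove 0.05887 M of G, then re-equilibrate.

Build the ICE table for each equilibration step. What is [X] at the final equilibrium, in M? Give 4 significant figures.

Q₀ = 3.6265e-06 vs Keq = 1.572 ⇒ Q<K, forward
Step 1:
                   B          G          J          X
  Initial      1.827     0.5071     0.4792    0.02281
  Change     -0.5113    -0.3408     0.1704     0.5113
  Equil        1.316     0.1663     0.6496     0.5341
  solve Keq expr → x = 0.1704; check Q = 1.572
Then remove 0.09903 M of J.
Step 2:
                   B          G          J          X
  Initial      1.316     0.1663     0.5506     0.5341
  Change   -0.009938  -0.006626   0.003313   0.009938
  Equil        1.306     0.1596     0.5539      0.544
  solve Keq expr → x = 0.003313; check Q = 1.572
Then remove 0.05887 M of G.
Step 3:
                   B          G          J          X
  Initial      1.306     0.1008     0.5539      0.544
  Change     0.04557    0.03038   -0.01519   -0.04557
  Equil        1.351     0.1311     0.5387     0.4984
  solve Keq expr → x = -0.01519; check Q = 1.572

[X]_eq = 0.4984 M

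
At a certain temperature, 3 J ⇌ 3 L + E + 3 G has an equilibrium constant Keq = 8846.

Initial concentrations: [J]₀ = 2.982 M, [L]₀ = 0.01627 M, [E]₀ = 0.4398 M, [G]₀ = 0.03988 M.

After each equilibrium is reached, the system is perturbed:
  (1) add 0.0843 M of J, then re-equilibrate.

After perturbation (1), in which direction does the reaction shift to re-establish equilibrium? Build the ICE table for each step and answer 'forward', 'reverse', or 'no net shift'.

Direction: forward

Q₀ = 4.5306e-12 vs Keq = 8846 ⇒ Q<K, forward
Step 1:
                    J           L           E           G
  Initial       2.982     0.01627      0.4398     0.03988
  Change       -2.613       2.613       0.871       2.613
  Equil        0.3691       2.629       1.311       2.653
  solve Keq expr → x = 0.871; check Q = 8846
Then add 0.0843 M of J.
Step 2:
                    J           L           E           G
  Initial      0.4534       2.629       1.311       2.653
  Change     -0.06408     0.06408     0.02136     0.06408
  Equil        0.3893       2.693       1.332       2.717
  solve Keq expr → x = 0.02136; check Q = 8846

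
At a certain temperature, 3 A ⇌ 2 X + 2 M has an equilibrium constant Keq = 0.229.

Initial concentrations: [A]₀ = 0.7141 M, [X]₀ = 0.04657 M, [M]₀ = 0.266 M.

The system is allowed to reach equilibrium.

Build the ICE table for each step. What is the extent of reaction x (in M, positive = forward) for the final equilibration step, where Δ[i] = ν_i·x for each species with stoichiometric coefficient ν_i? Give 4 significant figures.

Q₀ = 4.2140e-04 vs Keq = 0.229 ⇒ Q<K, forward
Step 1:
                   A          X          M
  init        0.7141    0.04657      0.266
  Δ          -0.3134      0.209      0.209
  eq          0.4007     0.2555      0.475
  solve Keq expr → x = 0.1045; check Q = 0.229

x = 0.1045 M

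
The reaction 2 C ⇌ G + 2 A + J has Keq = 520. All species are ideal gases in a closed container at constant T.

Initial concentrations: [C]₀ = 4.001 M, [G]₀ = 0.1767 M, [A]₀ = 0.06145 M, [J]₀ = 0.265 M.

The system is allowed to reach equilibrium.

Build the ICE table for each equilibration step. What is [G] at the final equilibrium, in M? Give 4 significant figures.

[G]_eq = 2.009 M

Q₀ = 1.1046e-05 vs Keq = 520 ⇒ Q<K, forward
Step 1:
                   C          G          A          J
  I            4.001     0.1767    0.06145      0.265
  C           -3.665      1.833      3.665      1.833
  E           0.3355      2.009      3.727      2.098
  solve Keq expr → x = 1.833; check Q = 520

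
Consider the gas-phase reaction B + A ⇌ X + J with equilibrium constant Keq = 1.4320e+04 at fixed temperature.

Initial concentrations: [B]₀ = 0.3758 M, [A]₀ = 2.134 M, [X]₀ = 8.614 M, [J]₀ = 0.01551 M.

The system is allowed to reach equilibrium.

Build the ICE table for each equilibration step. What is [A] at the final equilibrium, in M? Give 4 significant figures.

[A]_eq = 1.758 M

Q₀ = 0.1666 vs Keq = 1.4320e+04 ⇒ Q<K, forward
Step 1:
                    B           A           X           J
  Initial      0.3758       2.134       8.614     0.01551
  Change      -0.3757     -0.3757      0.3757      0.3757
  Equil    1.3966e-04       1.758        8.99      0.3912
  solve Keq expr → x = 0.3757; check Q = 1.4320e+04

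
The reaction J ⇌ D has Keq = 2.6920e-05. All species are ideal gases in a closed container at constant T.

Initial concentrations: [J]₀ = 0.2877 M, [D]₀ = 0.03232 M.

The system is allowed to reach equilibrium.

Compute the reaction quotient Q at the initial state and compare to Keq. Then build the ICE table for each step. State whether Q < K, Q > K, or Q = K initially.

Q₀ = 0.1123; Q > K (proceeds reverse)

Q₀ = 0.1123 vs Keq = 2.6920e-05 ⇒ Q>K, reverse
Step 1:
                  J         D
  Initial    0.2877   0.03232
  Change    0.03231  -0.03231
  Equil        0.32 8.6147e-06
  solve Keq expr → x = -0.03231; check Q = 2.6920e-05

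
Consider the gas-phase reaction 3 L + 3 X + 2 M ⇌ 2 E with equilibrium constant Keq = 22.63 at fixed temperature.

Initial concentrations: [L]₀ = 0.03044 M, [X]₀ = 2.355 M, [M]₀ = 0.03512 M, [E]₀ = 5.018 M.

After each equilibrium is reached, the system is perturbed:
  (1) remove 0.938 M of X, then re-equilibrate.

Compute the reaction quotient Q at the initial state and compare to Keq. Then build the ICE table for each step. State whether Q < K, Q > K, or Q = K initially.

Q₀ = 5.5417e+07; Q > K (proceeds reverse)

Q₀ = 5.5417e+07 vs Keq = 22.63 ⇒ Q>K, reverse
Step 1:
                   L          X          M          E
  I          0.03044      2.355    0.03512      5.018
  C           0.5719     0.5719     0.3813    -0.3813
  E           0.6023      2.927     0.4164      4.637
  solve Keq expr → x = -0.1906; check Q = 22.63
Then remove 0.938 M of X.
Step 2:
                   L          X          M          E
  I           0.6023      1.989     0.4164      4.637
  C           0.1261     0.1261    0.08407   -0.08407
  E           0.7284      2.115     0.5005      4.553
  solve Keq expr → x = -0.04203; check Q = 22.63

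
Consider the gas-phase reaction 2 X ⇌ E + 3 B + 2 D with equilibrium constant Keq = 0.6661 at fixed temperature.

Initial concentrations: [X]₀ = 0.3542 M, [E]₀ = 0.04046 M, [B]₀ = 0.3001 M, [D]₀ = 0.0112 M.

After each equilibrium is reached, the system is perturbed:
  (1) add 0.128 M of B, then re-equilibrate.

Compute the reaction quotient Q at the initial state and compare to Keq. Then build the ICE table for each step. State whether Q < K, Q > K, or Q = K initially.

Q₀ = 1.0934e-06 vs Keq = 0.6661 ⇒ Q<K, forward
Step 1:
                   X          E          B          D
  I           0.3542    0.04046     0.3001     0.0112
  C          -0.2693     0.1346     0.4039     0.2693
  E          0.08494     0.1751      0.704     0.2805
  solve Keq expr → x = 0.1346; check Q = 0.6661
Then add 0.128 M of B.
Step 2:
                   X          E          B          D
  I          0.08494     0.1751      0.832     0.2805
  C          0.01334  -0.006671   -0.02001   -0.01334
  E          0.09828     0.1684      0.812     0.2671
  solve Keq expr → x = -0.006671; check Q = 0.6661

Q₀ = 1.0934e-06; Q < K (proceeds forward)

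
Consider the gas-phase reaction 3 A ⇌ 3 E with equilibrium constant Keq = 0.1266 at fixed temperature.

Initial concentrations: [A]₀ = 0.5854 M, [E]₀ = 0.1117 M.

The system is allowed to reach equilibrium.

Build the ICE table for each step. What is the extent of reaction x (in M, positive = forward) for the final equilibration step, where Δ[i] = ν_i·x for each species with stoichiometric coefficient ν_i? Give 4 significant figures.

x = 0.04044 M

Q₀ = 0.006947 vs Keq = 0.1266 ⇒ Q<K, forward
Step 1:
                  A         E
  Initial    0.5854    0.1117
  Change    -0.1213    0.1213
  Equil      0.4641     0.233
  solve Keq expr → x = 0.04044; check Q = 0.1266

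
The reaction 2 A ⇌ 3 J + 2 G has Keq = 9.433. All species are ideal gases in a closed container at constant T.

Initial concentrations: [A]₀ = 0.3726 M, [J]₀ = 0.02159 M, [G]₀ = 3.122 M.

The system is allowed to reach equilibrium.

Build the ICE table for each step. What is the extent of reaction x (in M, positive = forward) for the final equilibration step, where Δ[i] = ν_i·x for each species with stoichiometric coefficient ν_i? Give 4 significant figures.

x = 0.0949 M

Q₀ = 7.0654e-04 vs Keq = 9.433 ⇒ Q<K, forward
Step 1:
                  A         J         G
  Initial    0.3726   0.02159     3.122
  Change    -0.1898    0.2847    0.1898
  Equil      0.1828    0.3063     3.312
  solve Keq expr → x = 0.0949; check Q = 9.433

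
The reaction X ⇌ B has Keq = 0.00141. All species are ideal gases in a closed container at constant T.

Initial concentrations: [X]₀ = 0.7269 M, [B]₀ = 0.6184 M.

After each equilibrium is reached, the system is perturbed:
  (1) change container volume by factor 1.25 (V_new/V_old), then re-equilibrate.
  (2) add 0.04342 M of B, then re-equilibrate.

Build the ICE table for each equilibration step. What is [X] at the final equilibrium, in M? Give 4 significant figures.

[X]_eq = 1.118 M

Q₀ = 0.8507 vs Keq = 0.00141 ⇒ Q>K, reverse
Step 1:
                    X           B
  init         0.7269      0.6184
  Δ            0.6165     -0.6165
  eq            1.343    0.001894
  solve Keq expr → x = -0.6165; check Q = 0.00141
Then change container volume by factor 1.25 (V_new/V_old).
Step 2:
                    X           B
  init          1.075    0.001515
  Δ                 0           0
  eq            1.075    0.001515
  solve Keq expr → x = 0; check Q = 0.00141
Then add 0.04342 M of B.
Step 3:
                    X           B
  init          1.075     0.04494
  Δ           0.04336    -0.04336
  eq            1.118    0.001576
  solve Keq expr → x = -0.04336; check Q = 0.00141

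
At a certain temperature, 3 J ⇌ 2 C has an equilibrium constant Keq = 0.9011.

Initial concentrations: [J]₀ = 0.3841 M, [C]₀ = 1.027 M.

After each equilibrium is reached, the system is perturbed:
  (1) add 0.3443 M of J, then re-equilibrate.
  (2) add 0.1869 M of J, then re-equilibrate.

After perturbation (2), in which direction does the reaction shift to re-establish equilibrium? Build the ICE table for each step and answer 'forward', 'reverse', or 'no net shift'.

Q₀ = 18.61 vs Keq = 0.9011 ⇒ Q>K, reverse
Step 1:
                  J         C
  init       0.3841     1.027
  Δ           0.452   -0.3013
  eq         0.8361    0.7257
  solve Keq expr → x = -0.1507; check Q = 0.9011
Then add 0.3443 M of J.
Step 2:
                  J         C
  init         1.18    0.7257
  Δ         -0.2302    0.1535
  eq         0.9501    0.8792
  solve Keq expr → x = 0.07674; check Q = 0.9011
Then add 0.1869 M of J.
Step 3:
                  J         C
  init        1.137    0.8792
  Δ         -0.1269   0.08459
  eq           1.01    0.9638
  solve Keq expr → x = 0.0423; check Q = 0.9011

Direction: forward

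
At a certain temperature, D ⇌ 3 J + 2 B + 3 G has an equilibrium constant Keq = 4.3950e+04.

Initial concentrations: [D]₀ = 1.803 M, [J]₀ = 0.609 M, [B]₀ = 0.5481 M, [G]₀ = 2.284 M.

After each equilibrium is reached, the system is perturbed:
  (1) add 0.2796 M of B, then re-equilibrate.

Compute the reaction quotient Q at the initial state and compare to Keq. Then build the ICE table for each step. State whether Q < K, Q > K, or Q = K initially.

Q₀ = 0.4484; Q < K (proceeds forward)

Q₀ = 0.4484 vs Keq = 4.3950e+04 ⇒ Q<K, forward
Step 1:
                   D          J          B          G
  init         1.803      0.609     0.5481      2.284
  Δ          -0.9655      2.896      1.931      2.896
  eq          0.8375      3.505      2.479       5.18
  solve Keq expr → x = 0.9655; check Q = 4.3950e+04
Then add 0.2796 M of B.
Step 2:
                   D          J          B          G
  init        0.8375      3.505      2.759       5.18
  Δ          0.03056   -0.09168   -0.06112   -0.09168
  eq          0.8681      3.414      2.698      5.089
  solve Keq expr → x = -0.03056; check Q = 4.3950e+04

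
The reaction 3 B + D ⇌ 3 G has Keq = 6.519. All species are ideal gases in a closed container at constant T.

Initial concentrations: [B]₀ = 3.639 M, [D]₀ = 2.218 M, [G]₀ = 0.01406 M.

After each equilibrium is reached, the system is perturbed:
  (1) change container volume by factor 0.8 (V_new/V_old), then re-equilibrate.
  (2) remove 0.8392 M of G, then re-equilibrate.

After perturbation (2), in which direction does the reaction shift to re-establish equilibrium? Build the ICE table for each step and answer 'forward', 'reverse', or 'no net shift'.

Direction: forward

Q₀ = 2.6004e-08 vs Keq = 6.519 ⇒ Q<K, forward
Step 1:
                   B          D          G
  init         3.639      2.218    0.01406
  Δ           -2.457    -0.8188      2.457
  eq           1.182      1.399      2.471
  solve Keq expr → x = 0.8188; check Q = 6.519
Then change container volume by factor 0.8 (V_new/V_old).
Step 2:
                   B          D          G
  init         1.478      1.749      3.088
  Δ         -0.06906   -0.02302    0.06906
  eq           1.409      1.726      3.157
  solve Keq expr → x = 0.02302; check Q = 6.519
Then remove 0.8392 M of G.
Step 3:
                   B          D          G
  init         1.409      1.726      2.318
  Δ           -0.246     -0.082      0.246
  eq           1.163      1.644      2.564
  solve Keq expr → x = 0.082; check Q = 6.519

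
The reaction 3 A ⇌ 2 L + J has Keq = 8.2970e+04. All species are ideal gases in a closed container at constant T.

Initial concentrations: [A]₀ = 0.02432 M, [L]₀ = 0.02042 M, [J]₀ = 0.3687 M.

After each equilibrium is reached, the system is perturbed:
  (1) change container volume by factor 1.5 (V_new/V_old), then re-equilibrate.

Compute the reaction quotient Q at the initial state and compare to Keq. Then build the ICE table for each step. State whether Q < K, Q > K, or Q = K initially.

Q₀ = 10.69; Q < K (proceeds forward)

Q₀ = 10.69 vs Keq = 8.2970e+04 ⇒ Q<K, forward
Step 1:
                  A         L         J
  I         0.02432   0.02042    0.3687
  C        -0.02253   0.01502  0.007511
  E        0.001786   0.03544    0.3762
  solve Keq expr → x = 0.007511; check Q = 8.2970e+04
Then change container volume by factor 1.5 (V_new/V_old).
Step 2:
                  A         L         J
  I        0.001191   0.02363    0.2508
  C               0         0         0
  E        0.001191   0.02363    0.2508
  solve Keq expr → x = 0; check Q = 8.2970e+04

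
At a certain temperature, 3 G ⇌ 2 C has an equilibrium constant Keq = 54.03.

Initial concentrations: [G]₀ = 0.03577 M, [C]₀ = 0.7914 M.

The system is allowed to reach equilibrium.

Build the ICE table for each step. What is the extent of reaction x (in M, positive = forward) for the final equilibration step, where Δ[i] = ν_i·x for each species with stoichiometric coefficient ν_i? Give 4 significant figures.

Q₀ = 1.3685e+04 vs Keq = 54.03 ⇒ Q>K, reverse
Step 1:
                    G           C
  init        0.03577      0.7914
  Δ            0.1686     -0.1124
  eq           0.2043       0.679
  solve Keq expr → x = -0.05619; check Q = 54.03

x = -0.05619 M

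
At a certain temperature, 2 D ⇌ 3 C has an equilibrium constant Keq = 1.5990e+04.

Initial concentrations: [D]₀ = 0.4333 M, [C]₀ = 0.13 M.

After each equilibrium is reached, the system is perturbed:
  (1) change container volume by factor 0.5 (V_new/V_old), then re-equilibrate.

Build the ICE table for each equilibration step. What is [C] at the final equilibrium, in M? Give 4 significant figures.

Q₀ = 0.0117 vs Keq = 1.5990e+04 ⇒ Q<K, forward
Step 1:
                    D           C
  Initial      0.4333        0.13
  Change      -0.4279      0.6419
  Equil      0.005363      0.7719
  solve Keq expr → x = 0.214; check Q = 1.5990e+04
Then change container volume by factor 0.5 (V_new/V_old).
Step 2:
                    D           C
  Initial     0.01073       1.544
  Change     0.004347    -0.00652
  Equil       0.01507       1.537
  solve Keq expr → x = -0.002173; check Q = 1.5990e+04

[C]_eq = 1.537 M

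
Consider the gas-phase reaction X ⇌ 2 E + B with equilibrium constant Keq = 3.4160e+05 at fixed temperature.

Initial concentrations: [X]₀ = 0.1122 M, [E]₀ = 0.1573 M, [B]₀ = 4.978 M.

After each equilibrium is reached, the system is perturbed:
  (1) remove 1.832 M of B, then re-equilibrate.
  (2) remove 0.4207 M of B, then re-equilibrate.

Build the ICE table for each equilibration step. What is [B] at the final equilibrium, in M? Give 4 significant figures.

[B]_eq = 2.837 M

Q₀ = 1.098 vs Keq = 3.4160e+05 ⇒ Q<K, forward
Step 1:
                   X          E          B
  I           0.1122     0.1573      4.978
  C          -0.1122     0.2244     0.1122
  E       2.1710e-06     0.3817       5.09
  solve Keq expr → x = 0.1122; check Q = 3.4160e+05
Then remove 1.832 M of B.
Step 2:
                   X          E          B
  I       2.1710e-06     0.3817      3.258
  C       -7.8133e-07 1.5627e-06 7.8133e-07
  E       1.3896e-06     0.3817      3.258
  solve Keq expr → x = 7.8133e-07; check Q = 3.4160e+05
Then remove 0.4207 M of B.
Step 3:
                   X          E          B
  I       1.3896e-06     0.3817      2.837
  C       -1.7943e-07 3.5885e-07 1.7943e-07
  E       1.2102e-06     0.3817      2.837
  solve Keq expr → x = 1.7943e-07; check Q = 3.4160e+05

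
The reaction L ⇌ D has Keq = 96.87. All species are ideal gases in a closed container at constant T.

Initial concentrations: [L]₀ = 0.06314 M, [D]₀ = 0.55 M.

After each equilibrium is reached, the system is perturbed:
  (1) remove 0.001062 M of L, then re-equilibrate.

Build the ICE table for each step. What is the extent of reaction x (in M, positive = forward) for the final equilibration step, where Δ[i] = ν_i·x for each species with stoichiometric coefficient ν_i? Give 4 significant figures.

x = -0.001051 M

Q₀ = 8.711 vs Keq = 96.87 ⇒ Q<K, forward
Step 1:
                  L         D
  init      0.06314      0.55
  Δ        -0.05688   0.05688
  eq       0.006265    0.6069
  solve Keq expr → x = 0.05688; check Q = 96.87
Then remove 0.001062 M of L.
Step 2:
                  L         D
  init     0.005203    0.6069
  Δ        0.001051 -0.001051
  eq       0.006254    0.6058
  solve Keq expr → x = -0.001051; check Q = 96.87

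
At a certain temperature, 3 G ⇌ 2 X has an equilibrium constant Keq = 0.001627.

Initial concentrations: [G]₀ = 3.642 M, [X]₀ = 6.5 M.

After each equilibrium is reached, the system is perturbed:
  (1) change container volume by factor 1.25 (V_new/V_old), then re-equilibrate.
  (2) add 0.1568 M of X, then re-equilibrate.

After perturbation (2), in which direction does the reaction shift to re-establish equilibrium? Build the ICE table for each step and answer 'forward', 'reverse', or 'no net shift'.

Direction: reverse

Q₀ = 0.8746 vs Keq = 0.001627 ⇒ Q>K, reverse
Step 1:
                    G           X
  I             3.642         6.5
  C               7.5          -5
  E             11.14         1.5
  solve Keq expr → x = -2.5; check Q = 0.001627
Then change container volume by factor 1.25 (V_new/V_old).
Step 2:
                    G           X
  I             8.913         1.2
  C            0.1494     -0.0996
  E             9.063       1.101
  solve Keq expr → x = -0.0498; check Q = 0.001627
Then add 0.1568 M of X.
Step 3:
                    G           X
  I             9.063       1.257
  C            0.1845      -0.123
  E             9.247       1.134
  solve Keq expr → x = -0.06151; check Q = 0.001627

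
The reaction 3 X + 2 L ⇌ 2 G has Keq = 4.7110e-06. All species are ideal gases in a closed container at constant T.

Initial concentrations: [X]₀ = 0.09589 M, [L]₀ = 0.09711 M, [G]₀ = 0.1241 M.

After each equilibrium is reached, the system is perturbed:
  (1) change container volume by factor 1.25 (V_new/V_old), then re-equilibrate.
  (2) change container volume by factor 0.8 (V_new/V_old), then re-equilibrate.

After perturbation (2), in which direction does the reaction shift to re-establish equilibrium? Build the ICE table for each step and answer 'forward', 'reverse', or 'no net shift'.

Direction: forward

Q₀ = 1852 vs Keq = 4.7110e-06 ⇒ Q>K, reverse
Step 1:
                  X         L         G
  I         0.09589   0.09711    0.1241
  C           0.186     0.124    -0.124
  E          0.2819    0.2211 7.1852e-05
  solve Keq expr → x = -0.06201; check Q = 4.7110e-06
Then change container volume by factor 1.25 (V_new/V_old).
Step 2:
                  X         L         G
  I          0.2255    0.1769 5.7481e-05
  C       2.4511e-05 1.6341e-05 -1.6341e-05
  E          0.2256    0.1769 4.1141e-05
  solve Keq expr → x = -8.1703e-06; check Q = 4.7110e-06
Then change container volume by factor 0.8 (V_new/V_old).
Step 3:
                  X         L         G
  I           0.282    0.2212 5.1426e-05
  C       -3.0639e-05 -2.0426e-05 2.0426e-05
  E          0.2819    0.2211 7.1852e-05
  solve Keq expr → x = 1.0213e-05; check Q = 4.7110e-06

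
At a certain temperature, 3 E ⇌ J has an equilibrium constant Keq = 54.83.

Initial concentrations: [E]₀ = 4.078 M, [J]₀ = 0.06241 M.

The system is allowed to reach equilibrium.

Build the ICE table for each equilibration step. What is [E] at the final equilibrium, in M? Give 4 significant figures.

[E]_eq = 0.2891 M

Q₀ = 9.2026e-04 vs Keq = 54.83 ⇒ Q<K, forward
Step 1:
                   E          J
  I            4.078    0.06241
  C           -3.789      1.263
  E           0.2891      1.325
  solve Keq expr → x = 1.263; check Q = 54.83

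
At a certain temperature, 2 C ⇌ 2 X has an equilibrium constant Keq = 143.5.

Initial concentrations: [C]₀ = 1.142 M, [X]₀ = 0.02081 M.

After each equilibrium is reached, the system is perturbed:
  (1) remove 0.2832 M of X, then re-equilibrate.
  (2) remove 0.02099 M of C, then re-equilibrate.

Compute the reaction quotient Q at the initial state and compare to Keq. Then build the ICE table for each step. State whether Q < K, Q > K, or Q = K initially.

Q₀ = 3.3206e-04 vs Keq = 143.5 ⇒ Q<K, forward
Step 1:
                    C           X
  Initial       1.142     0.02081
  Change       -1.052       1.052
  Equil       0.08959       1.073
  solve Keq expr → x = 0.5262; check Q = 143.5
Then remove 0.2832 M of X.
Step 2:
                    C           X
  Initial     0.08959        0.79
  Change     -0.02182     0.02182
  Equil       0.06777      0.8118
  solve Keq expr → x = 0.01091; check Q = 143.5
Then remove 0.02099 M of C.
Step 3:
                    C           X
  Initial     0.04678      0.8118
  Change      0.01937    -0.01937
  Equil       0.06615      0.7925
  solve Keq expr → x = -0.009686; check Q = 143.5

Q₀ = 3.3206e-04; Q < K (proceeds forward)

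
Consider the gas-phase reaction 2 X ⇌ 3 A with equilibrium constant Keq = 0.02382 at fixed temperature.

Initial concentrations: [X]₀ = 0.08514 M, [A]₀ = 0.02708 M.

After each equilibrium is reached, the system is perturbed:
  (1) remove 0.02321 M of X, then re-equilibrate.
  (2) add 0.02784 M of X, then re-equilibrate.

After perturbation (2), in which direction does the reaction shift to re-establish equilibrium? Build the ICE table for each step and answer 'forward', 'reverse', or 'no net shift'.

Direction: forward

Q₀ = 0.00274 vs Keq = 0.02382 ⇒ Q<K, forward
Step 1:
                   X          A
  init       0.08514    0.02708
  Δ         -0.01467    0.02201
  eq         0.07047    0.04909
  solve Keq expr → x = 0.007336; check Q = 0.02382
Then remove 0.02321 M of X.
Step 2:
                   X          A
  init       0.04726    0.04909
  Δ         0.005681  -0.008522
  eq         0.05294    0.04057
  solve Keq expr → x = -0.002841; check Q = 0.02382
Then add 0.02784 M of X.
Step 3:
                   X          A
  init       0.08078    0.04057
  Δ        -0.006769    0.01015
  eq         0.07401    0.05072
  solve Keq expr → x = 0.003384; check Q = 0.02382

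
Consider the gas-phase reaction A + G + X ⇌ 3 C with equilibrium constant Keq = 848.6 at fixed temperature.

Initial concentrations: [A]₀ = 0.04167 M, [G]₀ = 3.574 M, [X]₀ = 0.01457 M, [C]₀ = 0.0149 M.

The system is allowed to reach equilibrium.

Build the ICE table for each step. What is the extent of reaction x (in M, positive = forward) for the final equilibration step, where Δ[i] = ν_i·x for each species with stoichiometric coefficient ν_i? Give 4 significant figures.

Q₀ = 0.001524 vs Keq = 848.6 ⇒ Q<K, forward
Step 1:
                    A           G           X           C
  init        0.04167       3.574     0.01457      0.0149
  Δ          -0.01457    -0.01457    -0.01457      0.0437
  eq           0.0271       3.559  2.4584e-06      0.0586
  solve Keq expr → x = 0.01457; check Q = 848.6

x = 0.01457 M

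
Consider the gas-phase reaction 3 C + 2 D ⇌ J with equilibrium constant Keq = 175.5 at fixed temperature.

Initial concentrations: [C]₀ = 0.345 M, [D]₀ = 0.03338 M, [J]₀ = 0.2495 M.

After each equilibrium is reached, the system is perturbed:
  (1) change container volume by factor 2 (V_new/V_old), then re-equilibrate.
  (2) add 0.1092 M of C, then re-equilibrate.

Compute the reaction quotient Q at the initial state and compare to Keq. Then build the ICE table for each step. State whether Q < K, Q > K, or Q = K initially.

Q₀ = 5453 vs Keq = 175.5 ⇒ Q>K, reverse
Step 1:
                  C         D         J
  Initial     0.345   0.03338    0.2495
  Change      0.116   0.07735  -0.03867
  Equil       0.461    0.1107    0.2108
  solve Keq expr → x = -0.03867; check Q = 175.5
Then change container volume by factor 2 (V_new/V_old).
Step 2:
                  C         D         J
  Initial    0.2305   0.05536    0.1054
  Change    0.08923   0.05949  -0.02974
  Equil      0.3197    0.1148   0.07567
  solve Keq expr → x = -0.02974; check Q = 175.5
Then add 0.1092 M of C.
Step 3:
                  C         D         J
  Initial    0.4289    0.1148   0.07567
  Change   -0.03609  -0.02406   0.01203
  Equil      0.3928   0.09079    0.0877
  solve Keq expr → x = 0.01203; check Q = 175.5

Q₀ = 5453; Q > K (proceeds reverse)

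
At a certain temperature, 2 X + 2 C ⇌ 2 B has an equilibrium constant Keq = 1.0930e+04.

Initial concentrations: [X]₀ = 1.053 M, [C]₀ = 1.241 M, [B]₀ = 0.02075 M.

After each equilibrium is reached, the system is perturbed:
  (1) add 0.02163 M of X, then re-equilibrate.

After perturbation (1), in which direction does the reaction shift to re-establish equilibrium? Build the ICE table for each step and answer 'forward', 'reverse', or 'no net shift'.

Direction: forward

Q₀ = 2.5214e-04 vs Keq = 1.0930e+04 ⇒ Q<K, forward
Step 1:
                    X           C           B
  init          1.053       1.241     0.02075
  Δ             -1.01       -1.01        1.01
  eq          0.04274      0.2307       1.031
  solve Keq expr → x = 0.5051; check Q = 1.0930e+04
Then add 0.02163 M of X.
Step 2:
                    X           C           B
  init        0.06437      0.2307       1.031
  Δ          -0.01737    -0.01737     0.01737
  eq            0.047      0.2134       1.048
  solve Keq expr → x = 0.008686; check Q = 1.0930e+04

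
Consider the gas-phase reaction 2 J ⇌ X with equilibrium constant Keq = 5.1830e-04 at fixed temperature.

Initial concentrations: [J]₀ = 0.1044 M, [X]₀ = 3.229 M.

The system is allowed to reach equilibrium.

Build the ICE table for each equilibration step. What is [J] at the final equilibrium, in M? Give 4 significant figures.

Q₀ = 296.3 vs Keq = 5.1830e-04 ⇒ Q>K, reverse
Step 1:
                  J         X
  Initial    0.1044     3.229
  Change      6.414    -3.207
  Equil       6.518   0.02202
  solve Keq expr → x = -3.207; check Q = 5.1830e-04

[J]_eq = 6.518 M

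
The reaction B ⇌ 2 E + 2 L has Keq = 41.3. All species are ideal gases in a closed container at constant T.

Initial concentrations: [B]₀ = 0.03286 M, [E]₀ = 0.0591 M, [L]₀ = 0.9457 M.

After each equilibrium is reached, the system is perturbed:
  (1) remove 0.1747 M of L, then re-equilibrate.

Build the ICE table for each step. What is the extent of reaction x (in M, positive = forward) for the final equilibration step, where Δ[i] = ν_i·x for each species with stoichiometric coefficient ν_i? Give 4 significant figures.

Q₀ = 0.09506 vs Keq = 41.3 ⇒ Q<K, forward
Step 1:
                  B         E         L
  init      0.03286    0.0591    0.9457
  Δ        -0.03248   0.06496   0.06496
  eq      3.8064e-04    0.1241     1.011
  solve Keq expr → x = 0.03248; check Q = 41.3
Then remove 0.1747 M of L.
Step 2:
                  B         E         L
  init    3.8064e-04    0.1241     0.836
  Δ       -1.1907e-04 2.3814e-04 2.3814e-04
  eq      2.6157e-04    0.1243    0.8362
  solve Keq expr → x = 1.1907e-04; check Q = 41.3

x = 1.1907e-04 M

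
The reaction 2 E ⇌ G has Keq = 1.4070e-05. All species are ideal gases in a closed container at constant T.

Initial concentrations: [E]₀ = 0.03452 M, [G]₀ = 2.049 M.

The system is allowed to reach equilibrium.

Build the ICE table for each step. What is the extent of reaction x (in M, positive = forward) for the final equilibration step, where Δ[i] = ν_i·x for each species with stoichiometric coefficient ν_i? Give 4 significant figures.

x = -2.049 M

Q₀ = 1719 vs Keq = 1.4070e-05 ⇒ Q>K, reverse
Step 1:
                  E         G
  I         0.03452     2.049
  C           4.098    -2.049
  E           4.132 2.4023e-04
  solve Keq expr → x = -2.049; check Q = 1.4070e-05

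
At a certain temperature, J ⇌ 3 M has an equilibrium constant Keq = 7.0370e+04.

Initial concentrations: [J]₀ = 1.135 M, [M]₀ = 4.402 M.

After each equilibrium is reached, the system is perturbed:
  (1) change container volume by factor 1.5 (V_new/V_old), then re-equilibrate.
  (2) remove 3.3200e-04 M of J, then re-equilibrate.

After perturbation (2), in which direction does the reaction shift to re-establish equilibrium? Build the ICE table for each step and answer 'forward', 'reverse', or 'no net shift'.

Q₀ = 75.15 vs Keq = 7.0370e+04 ⇒ Q<K, forward
Step 1:
                    J           M
  I             1.135       4.402
  C            -1.128       3.385
  E           0.00671       7.787
  solve Keq expr → x = 1.128; check Q = 7.0370e+04
Then change container volume by factor 1.5 (V_new/V_old).
Step 2:
                    J           M
  I          0.004473       5.191
  C         -0.002477     0.00743
  E          0.001997       5.199
  solve Keq expr → x = 0.002477; check Q = 7.0370e+04
Then remove 3.3200e-04 M of J.
Step 3:
                    J           M
  I          0.001665       5.199
  C        3.3086e-04 -9.9257e-04
  E          0.001995       5.198
  solve Keq expr → x = -3.3086e-04; check Q = 7.0370e+04

Direction: reverse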